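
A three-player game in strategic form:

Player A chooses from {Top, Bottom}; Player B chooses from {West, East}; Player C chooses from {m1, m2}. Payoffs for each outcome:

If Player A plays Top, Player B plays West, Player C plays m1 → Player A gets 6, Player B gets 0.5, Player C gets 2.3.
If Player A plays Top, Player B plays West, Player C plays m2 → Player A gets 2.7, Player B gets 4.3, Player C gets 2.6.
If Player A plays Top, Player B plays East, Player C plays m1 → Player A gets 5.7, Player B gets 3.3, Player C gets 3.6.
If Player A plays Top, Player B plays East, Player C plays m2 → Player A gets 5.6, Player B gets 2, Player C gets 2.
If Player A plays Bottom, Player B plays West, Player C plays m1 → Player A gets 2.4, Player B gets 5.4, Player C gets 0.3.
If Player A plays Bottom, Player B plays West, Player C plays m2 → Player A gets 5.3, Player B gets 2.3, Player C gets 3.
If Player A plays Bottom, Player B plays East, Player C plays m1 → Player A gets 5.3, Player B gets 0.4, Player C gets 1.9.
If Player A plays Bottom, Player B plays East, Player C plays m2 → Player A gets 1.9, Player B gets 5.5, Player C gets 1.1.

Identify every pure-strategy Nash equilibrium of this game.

For each strategy profile, look for a profitable unilateral deviation.
(Top, West, m1): Player B can switch to East (0.5 → 3.3). Not NE.
(Top, West, m2): Player A can switch to Bottom (2.7 → 5.3). Not NE.
(Top, East, m1): Player A gets 5.7, best alternative 5.3; Player B gets 3.3, best alternative 0.5; Player C gets 3.6, best alternative 2. No profitable deviation — NE.
(Top, East, m2): Player B can switch to West (2 → 4.3). Not NE.
(Bottom, West, m1): Player A can switch to Top (2.4 → 6). Not NE.
(Bottom, West, m2): Player B can switch to East (2.3 → 5.5). Not NE.
(Bottom, East, m1): Player A can switch to Top (5.3 → 5.7). Not NE.
(The remaining 1 profile has a profitable deviation by the same check.)

The unique pure-strategy Nash equilibrium is (Top, East, m1).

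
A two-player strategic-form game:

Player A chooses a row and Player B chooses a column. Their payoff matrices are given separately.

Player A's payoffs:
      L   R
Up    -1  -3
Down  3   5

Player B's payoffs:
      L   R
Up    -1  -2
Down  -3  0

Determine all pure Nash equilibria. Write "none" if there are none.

The unique pure-strategy Nash equilibrium is (Down, R).

For each player, find the best response to each opponent profile; mutual best responses are the pure NE.
Player A against L: payoffs -1, 3 → best response Down.
Player A against R: payoffs -3, 5 → best response Down.
Player B against Up: payoffs -1, -2 → best response L.
Player B against Down: payoffs -3, 0 → best response R.
Mutual best responses: (Down, R).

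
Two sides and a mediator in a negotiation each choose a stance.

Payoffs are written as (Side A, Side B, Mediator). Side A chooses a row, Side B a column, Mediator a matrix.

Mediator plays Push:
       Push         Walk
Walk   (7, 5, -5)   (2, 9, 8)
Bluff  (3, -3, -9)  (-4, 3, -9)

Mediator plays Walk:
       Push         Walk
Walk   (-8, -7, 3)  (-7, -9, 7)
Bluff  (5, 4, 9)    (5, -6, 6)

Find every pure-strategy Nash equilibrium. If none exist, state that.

Side A against (Push, Push): payoffs 7, 3 → best response Walk.
Side A against (Push, Walk): payoffs -8, 5 → best response Bluff.
Side A against (Walk, Push): payoffs 2, -4 → best response Walk.
Side A against (Walk, Walk): payoffs -7, 5 → best response Bluff.
Side B against (Walk, Push): payoffs 5, 9 → best response Walk.
Side B against (Walk, Walk): payoffs -7, -9 → best response Push.
Side B against (Bluff, Push): payoffs -3, 3 → best response Walk.
Side B against (Bluff, Walk): payoffs 4, -6 → best response Push.
Mediator against (Walk, Push): payoffs -5, 3 → best response Walk.
Mediator against (Walk, Walk): payoffs 8, 7 → best response Push.
Mediator against (Bluff, Push): payoffs -9, 9 → best response Walk.
Mediator against (Bluff, Walk): payoffs -9, 6 → best response Walk.
Mutual best responses: (Walk, Walk, Push); (Bluff, Push, Walk).

(Walk, Walk, Push) and (Bluff, Push, Walk)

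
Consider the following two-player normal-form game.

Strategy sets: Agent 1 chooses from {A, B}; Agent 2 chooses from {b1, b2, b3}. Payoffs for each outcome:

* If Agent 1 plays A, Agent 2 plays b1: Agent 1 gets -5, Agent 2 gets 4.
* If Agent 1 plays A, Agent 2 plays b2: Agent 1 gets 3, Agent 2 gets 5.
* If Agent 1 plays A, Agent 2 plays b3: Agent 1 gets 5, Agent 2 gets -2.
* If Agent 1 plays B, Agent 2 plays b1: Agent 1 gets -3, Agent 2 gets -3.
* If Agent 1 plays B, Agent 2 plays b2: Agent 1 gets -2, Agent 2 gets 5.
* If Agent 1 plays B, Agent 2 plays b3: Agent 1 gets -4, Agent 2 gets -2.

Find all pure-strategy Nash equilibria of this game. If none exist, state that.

(A, b1): Agent 1 can switch to B (-5 → -3). Not NE.
(A, b2): Agent 1 gets 3, best alternative -2; Agent 2 gets 5, best alternative 4. No profitable deviation — NE.
(A, b3): Agent 2 can switch to b1 (-2 → 4). Not NE.
(B, b1): Agent 2 can switch to b2 (-3 → 5). Not NE.
(B, b2): Agent 1 can switch to A (-2 → 3). Not NE.
(B, b3): Agent 1 can switch to A (-4 → 5). Not NE.

The unique pure-strategy Nash equilibrium is (A, b2).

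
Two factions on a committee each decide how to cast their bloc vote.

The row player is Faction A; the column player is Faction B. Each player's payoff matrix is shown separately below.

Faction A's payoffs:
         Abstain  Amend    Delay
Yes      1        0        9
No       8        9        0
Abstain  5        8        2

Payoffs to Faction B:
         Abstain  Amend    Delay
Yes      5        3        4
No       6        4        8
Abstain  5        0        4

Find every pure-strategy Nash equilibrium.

(Yes, Abstain): Faction A can switch to No (1 → 8). Not NE.
(Yes, Amend): Faction A can switch to No (0 → 9). Not NE.
(Yes, Delay): Faction B can switch to Abstain (4 → 5). Not NE.
(No, Abstain): Faction B can switch to Delay (6 → 8). Not NE.
(No, Amend): Faction B can switch to Abstain (4 → 6). Not NE.
(No, Delay): Faction A can switch to Yes (0 → 9). Not NE.
(The remaining 3 profiles each have a profitable deviation by the same check.)

There is no pure-strategy Nash equilibrium.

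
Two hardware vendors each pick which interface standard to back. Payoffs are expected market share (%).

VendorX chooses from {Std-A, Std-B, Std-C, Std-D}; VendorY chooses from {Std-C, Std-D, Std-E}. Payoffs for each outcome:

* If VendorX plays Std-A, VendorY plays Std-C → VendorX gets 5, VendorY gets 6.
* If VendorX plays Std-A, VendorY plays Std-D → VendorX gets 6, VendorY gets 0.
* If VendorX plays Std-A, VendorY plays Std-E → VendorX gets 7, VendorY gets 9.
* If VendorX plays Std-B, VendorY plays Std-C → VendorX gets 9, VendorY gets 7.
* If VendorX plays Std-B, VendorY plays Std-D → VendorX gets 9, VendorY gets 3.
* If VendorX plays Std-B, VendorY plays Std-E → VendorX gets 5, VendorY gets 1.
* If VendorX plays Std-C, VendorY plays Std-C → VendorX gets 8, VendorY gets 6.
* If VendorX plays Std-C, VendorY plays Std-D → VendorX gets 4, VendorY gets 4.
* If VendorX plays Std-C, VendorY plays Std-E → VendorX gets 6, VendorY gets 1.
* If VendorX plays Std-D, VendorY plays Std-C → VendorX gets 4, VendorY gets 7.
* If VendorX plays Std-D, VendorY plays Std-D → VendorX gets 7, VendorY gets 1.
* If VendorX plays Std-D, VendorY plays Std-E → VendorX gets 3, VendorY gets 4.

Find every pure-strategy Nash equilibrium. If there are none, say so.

Pure-strategy Nash equilibria: (Std-A, Std-E); (Std-B, Std-C)

For each strategy profile, look for a profitable unilateral deviation.
(Std-A, Std-C): VendorX can switch to Std-B (5 → 9). Not NE.
(Std-A, Std-D): VendorX can switch to Std-B (6 → 9). Not NE.
(Std-A, Std-E): VendorX gets 7, best alternative 6; VendorY gets 9, best alternative 6. No profitable deviation — NE.
(Std-B, Std-C): VendorX gets 9, best alternative 8; VendorY gets 7, best alternative 3. No profitable deviation — NE.
(Std-B, Std-D): VendorY can switch to Std-C (3 → 7). Not NE.
(Std-B, Std-E): VendorX can switch to Std-A (5 → 7). Not NE.
(Std-C, Std-C): VendorX can switch to Std-B (8 → 9). Not NE.
(Std-C, Std-D): VendorX can switch to Std-A (4 → 6). Not NE.
(Std-C, Std-E): VendorX can switch to Std-A (6 → 7). Not NE.
(Std-D, Std-C): VendorX can switch to Std-A (4 → 5). Not NE.
(Std-D, Std-D): VendorX can switch to Std-B (7 → 9). Not NE.
(Std-D, Std-E): VendorX can switch to Std-A (3 → 7). Not NE.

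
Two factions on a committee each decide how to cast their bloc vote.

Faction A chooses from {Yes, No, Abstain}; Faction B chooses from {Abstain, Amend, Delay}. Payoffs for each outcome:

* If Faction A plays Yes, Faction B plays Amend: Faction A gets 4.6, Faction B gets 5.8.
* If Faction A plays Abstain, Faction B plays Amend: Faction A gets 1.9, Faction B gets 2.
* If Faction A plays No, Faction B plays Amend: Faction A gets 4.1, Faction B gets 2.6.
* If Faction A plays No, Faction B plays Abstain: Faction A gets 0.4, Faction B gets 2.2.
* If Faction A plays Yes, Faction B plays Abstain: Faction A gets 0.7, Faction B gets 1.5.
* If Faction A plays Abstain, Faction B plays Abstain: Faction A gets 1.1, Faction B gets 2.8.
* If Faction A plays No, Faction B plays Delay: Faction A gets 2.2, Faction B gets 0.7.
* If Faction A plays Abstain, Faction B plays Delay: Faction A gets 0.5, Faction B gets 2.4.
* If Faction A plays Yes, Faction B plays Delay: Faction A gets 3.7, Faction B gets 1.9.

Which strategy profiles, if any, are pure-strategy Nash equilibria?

Check each profile: it is a Nash equilibrium iff no player can strictly gain by switching unilaterally.
(Yes, Abstain): Faction A can switch to Abstain (0.7 → 1.1). Not NE.
(Yes, Amend): Faction A gets 4.6, best alternative 4.1; Faction B gets 5.8, best alternative 1.9. No profitable deviation — NE.
(Yes, Delay): Faction B can switch to Amend (1.9 → 5.8). Not NE.
(No, Abstain): Faction A can switch to Yes (0.4 → 0.7). Not NE.
(No, Amend): Faction A can switch to Yes (4.1 → 4.6). Not NE.
(No, Delay): Faction A can switch to Yes (2.2 → 3.7). Not NE.
(Abstain, Abstain): Faction A gets 1.1, best alternative 0.7; Faction B gets 2.8, best alternative 2.4. No profitable deviation — NE.
(Abstain, Amend): Faction A can switch to Yes (1.9 → 4.6). Not NE.
(Abstain, Delay): Faction A can switch to Yes (0.5 → 3.7). Not NE.

Pure-strategy Nash equilibria: (Yes, Amend) and (Abstain, Abstain)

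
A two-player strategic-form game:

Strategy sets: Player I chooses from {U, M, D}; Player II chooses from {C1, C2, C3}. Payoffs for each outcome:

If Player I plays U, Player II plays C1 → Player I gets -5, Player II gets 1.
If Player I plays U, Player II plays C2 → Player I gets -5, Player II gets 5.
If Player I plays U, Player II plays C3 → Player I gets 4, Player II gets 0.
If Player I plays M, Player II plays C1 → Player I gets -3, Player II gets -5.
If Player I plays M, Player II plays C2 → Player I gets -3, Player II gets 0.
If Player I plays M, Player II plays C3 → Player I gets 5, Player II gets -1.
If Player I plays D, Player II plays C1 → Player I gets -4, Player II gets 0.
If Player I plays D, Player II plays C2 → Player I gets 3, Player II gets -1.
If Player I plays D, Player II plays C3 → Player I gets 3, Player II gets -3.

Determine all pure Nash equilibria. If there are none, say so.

This game has no pure Nash equilibrium.

Mark each player's best response to every combination of opponents' strategies; a profile where every player is best-responding is a pure Nash equilibrium.
Player I against C1: payoffs -5, -3, -4 → best response M.
Player I against C2: payoffs -5, -3, 3 → best response D.
Player I against C3: payoffs 4, 5, 3 → best response M.
Player II against U: payoffs 1, 5, 0 → best response C2.
Player II against M: payoffs -5, 0, -1 → best response C2.
Player II against D: payoffs 0, -1, -3 → best response C1.
No profile is a mutual best response for all players.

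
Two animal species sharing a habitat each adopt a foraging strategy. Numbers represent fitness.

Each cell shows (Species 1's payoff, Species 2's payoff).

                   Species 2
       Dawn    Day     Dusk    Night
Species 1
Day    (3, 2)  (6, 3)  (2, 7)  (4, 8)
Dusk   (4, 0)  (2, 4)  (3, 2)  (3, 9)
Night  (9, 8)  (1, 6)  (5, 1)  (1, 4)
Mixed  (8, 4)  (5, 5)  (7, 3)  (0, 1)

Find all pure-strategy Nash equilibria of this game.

(Day, Dawn): Species 1 can switch to Dusk (3 → 4). Not NE.
(Day, Day): Species 2 can switch to Dusk (3 → 7). Not NE.
(Day, Dusk): Species 1 can switch to Dusk (2 → 3). Not NE.
(Day, Night): Species 1 gets 4, best alternative 3; Species 2 gets 8, best alternative 7. No profitable deviation — NE.
(Dusk, Dawn): Species 1 can switch to Night (4 → 9). Not NE.
(Dusk, Day): Species 1 can switch to Day (2 → 6). Not NE.
(Dusk, Dusk): Species 1 can switch to Night (3 → 5). Not NE.
(Dusk, Night): Species 1 can switch to Day (3 → 4). Not NE.
(Night, Dawn): Species 1 gets 9, best alternative 8; Species 2 gets 8, best alternative 6. No profitable deviation — NE.
(Night, Day): Species 1 can switch to Day (1 → 6). Not NE.
(The remaining 6 profiles each have a profitable deviation by the same check.)

Pure-strategy Nash equilibria: (Day, Night), (Night, Dawn)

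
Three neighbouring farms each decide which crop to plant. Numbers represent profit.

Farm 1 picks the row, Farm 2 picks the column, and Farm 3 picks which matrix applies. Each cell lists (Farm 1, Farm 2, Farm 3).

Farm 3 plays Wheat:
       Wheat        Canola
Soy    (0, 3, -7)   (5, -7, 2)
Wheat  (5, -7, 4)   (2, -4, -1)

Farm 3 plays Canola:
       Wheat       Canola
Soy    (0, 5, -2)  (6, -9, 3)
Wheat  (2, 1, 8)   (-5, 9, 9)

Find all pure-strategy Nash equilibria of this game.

none

Farm 1 against (Wheat, Wheat): payoffs 0, 5 → best response Wheat.
Farm 1 against (Wheat, Canola): payoffs 0, 2 → best response Wheat.
Farm 1 against (Canola, Wheat): payoffs 5, 2 → best response Soy.
Farm 1 against (Canola, Canola): payoffs 6, -5 → best response Soy.
Farm 2 against (Soy, Wheat): payoffs 3, -7 → best response Wheat.
Farm 2 against (Soy, Canola): payoffs 5, -9 → best response Wheat.
Farm 2 against (Wheat, Wheat): payoffs -7, -4 → best response Canola.
Farm 2 against (Wheat, Canola): payoffs 1, 9 → best response Canola.
Farm 3 against (Soy, Wheat): payoffs -7, -2 → best response Canola.
Farm 3 against (Soy, Canola): payoffs 2, 3 → best response Canola.
Farm 3 against (Wheat, Wheat): payoffs 4, 8 → best response Canola.
Farm 3 against (Wheat, Canola): payoffs -1, 9 → best response Canola.
No profile is a mutual best response for all players.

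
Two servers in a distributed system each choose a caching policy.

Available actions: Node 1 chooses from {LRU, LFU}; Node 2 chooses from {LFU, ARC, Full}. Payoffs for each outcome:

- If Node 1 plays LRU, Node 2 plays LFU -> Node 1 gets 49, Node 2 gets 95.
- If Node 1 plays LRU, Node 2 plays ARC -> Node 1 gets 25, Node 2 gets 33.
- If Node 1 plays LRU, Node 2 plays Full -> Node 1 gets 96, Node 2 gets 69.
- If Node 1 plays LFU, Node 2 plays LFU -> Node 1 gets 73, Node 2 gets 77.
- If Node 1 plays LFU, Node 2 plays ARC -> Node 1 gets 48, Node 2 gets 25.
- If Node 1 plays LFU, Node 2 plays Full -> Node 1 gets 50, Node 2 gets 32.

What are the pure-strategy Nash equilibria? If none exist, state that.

Node 1 against LFU: payoffs 49, 73 → best response LFU.
Node 1 against ARC: payoffs 25, 48 → best response LFU.
Node 1 against Full: payoffs 96, 50 → best response LRU.
Node 2 against LRU: payoffs 95, 33, 69 → best response LFU.
Node 2 against LFU: payoffs 77, 25, 32 → best response LFU.
Mutual best responses: (LFU, LFU).

Pure NE: (LFU, LFU)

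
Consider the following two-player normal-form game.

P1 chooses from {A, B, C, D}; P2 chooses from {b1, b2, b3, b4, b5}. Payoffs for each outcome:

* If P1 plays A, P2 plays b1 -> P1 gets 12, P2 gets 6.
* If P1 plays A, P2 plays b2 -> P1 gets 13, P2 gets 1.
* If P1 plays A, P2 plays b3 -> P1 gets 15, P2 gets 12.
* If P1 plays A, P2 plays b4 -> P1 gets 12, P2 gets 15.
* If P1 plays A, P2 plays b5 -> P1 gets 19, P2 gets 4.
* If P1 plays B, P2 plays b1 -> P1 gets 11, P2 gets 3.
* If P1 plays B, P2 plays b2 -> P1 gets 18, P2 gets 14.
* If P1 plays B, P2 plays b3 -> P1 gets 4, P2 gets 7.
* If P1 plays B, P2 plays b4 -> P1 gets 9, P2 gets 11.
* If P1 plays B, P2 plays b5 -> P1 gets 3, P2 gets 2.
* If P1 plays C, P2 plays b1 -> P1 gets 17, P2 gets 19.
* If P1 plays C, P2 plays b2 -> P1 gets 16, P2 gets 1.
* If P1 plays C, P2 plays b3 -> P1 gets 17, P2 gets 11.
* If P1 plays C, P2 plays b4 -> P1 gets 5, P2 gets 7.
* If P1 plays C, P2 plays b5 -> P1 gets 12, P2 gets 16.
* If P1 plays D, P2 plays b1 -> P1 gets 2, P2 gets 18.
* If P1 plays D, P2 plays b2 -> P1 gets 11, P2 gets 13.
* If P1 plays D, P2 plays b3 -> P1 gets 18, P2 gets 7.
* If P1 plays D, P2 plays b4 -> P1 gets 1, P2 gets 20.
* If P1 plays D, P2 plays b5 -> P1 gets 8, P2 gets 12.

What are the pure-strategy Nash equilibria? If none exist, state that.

Pure-strategy Nash equilibria: (A, b4), (B, b2), (C, b1)

(A, b1): P1 can switch to C (12 → 17). Not NE.
(A, b2): P1 can switch to B (13 → 18). Not NE.
(A, b3): P1 can switch to C (15 → 17). Not NE.
(A, b4): P1 gets 12, best alternative 9; P2 gets 15, best alternative 12. No profitable deviation — NE.
(A, b5): P2 can switch to b1 (4 → 6). Not NE.
(B, b1): P1 can switch to A (11 → 12). Not NE.
(B, b2): P1 gets 18, best alternative 16; P2 gets 14, best alternative 11. No profitable deviation — NE.
(B, b3): P1 can switch to A (4 → 15). Not NE.
(B, b4): P1 can switch to A (9 → 12). Not NE.
(B, b5): P1 can switch to A (3 → 19). Not NE.
(C, b1): P1 gets 17, best alternative 12; P2 gets 19, best alternative 16. No profitable deviation — NE.
(The remaining 9 profiles each have a profitable deviation by the same check.)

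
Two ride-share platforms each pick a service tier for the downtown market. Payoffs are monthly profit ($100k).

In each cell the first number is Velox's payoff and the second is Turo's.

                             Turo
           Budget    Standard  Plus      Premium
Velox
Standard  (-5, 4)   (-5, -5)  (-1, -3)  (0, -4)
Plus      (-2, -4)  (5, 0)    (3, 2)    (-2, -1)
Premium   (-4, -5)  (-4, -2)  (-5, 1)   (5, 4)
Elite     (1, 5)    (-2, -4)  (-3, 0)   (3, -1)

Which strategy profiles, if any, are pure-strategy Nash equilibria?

Check each profile: it is a Nash equilibrium iff no player can strictly gain by switching unilaterally.
(Standard, Budget): Velox can switch to Plus (-5 → -2). Not NE.
(Standard, Standard): Velox can switch to Plus (-5 → 5). Not NE.
(Standard, Plus): Velox can switch to Plus (-1 → 3). Not NE.
(Standard, Premium): Velox can switch to Premium (0 → 5). Not NE.
(Plus, Budget): Velox can switch to Elite (-2 → 1). Not NE.
(Plus, Standard): Turo can switch to Plus (0 → 2). Not NE.
(Plus, Plus): Velox gets 3, best alternative -1; Turo gets 2, best alternative 0. No profitable deviation — NE.
(Premium, Premium): Velox gets 5, best alternative 3; Turo gets 4, best alternative 1. No profitable deviation — NE.
(Elite, Budget): Velox gets 1, best alternative -2; Turo gets 5, best alternative 0. No profitable deviation — NE.
(The remaining 7 profiles each have a profitable deviation by the same check.)

The pure Nash equilibria are (Plus, Plus); (Premium, Premium); (Elite, Budget).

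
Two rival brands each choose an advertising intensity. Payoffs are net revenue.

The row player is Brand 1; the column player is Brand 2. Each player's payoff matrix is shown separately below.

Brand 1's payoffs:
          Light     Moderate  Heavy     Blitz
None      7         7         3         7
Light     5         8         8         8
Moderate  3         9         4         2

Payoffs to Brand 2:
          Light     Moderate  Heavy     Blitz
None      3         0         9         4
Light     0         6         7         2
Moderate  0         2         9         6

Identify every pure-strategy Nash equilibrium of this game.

Brand 1 against Light: payoffs 7, 5, 3 → best response None.
Brand 1 against Moderate: payoffs 7, 8, 9 → best response Moderate.
Brand 1 against Heavy: payoffs 3, 8, 4 → best response Light.
Brand 1 against Blitz: payoffs 7, 8, 2 → best response Light.
Brand 2 against None: payoffs 3, 0, 9, 4 → best response Heavy.
Brand 2 against Light: payoffs 0, 6, 7, 2 → best response Heavy.
Brand 2 against Moderate: payoffs 0, 2, 9, 6 → best response Heavy.
Mutual best responses: (Light, Heavy).

Pure NE: (Light, Heavy)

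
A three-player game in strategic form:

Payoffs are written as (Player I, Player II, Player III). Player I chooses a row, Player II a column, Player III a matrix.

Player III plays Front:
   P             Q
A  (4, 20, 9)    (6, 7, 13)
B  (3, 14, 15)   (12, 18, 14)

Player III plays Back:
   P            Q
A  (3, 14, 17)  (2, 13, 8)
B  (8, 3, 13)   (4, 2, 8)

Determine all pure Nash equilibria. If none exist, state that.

Player I against (P, Front): payoffs 4, 3 → best response A.
Player I against (P, Back): payoffs 3, 8 → best response B.
Player I against (Q, Front): payoffs 6, 12 → best response B.
Player I against (Q, Back): payoffs 2, 4 → best response B.
Player II against (A, Front): payoffs 20, 7 → best response P.
Player II against (A, Back): payoffs 14, 13 → best response P.
Player II against (B, Front): payoffs 14, 18 → best response Q.
Player II against (B, Back): payoffs 3, 2 → best response P.
Player III against (A, P): payoffs 9, 17 → best response Back.
Player III against (A, Q): payoffs 13, 8 → best response Front.
Player III against (B, P): payoffs 15, 13 → best response Front.
Player III against (B, Q): payoffs 14, 8 → best response Front.
Mutual best responses: (B, Q, Front).

Pure NE: (B, Q, Front)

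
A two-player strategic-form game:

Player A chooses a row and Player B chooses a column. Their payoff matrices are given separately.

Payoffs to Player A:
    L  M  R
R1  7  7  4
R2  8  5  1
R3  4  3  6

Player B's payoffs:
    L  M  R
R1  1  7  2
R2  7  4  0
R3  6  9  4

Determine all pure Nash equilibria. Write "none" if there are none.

(R1, L): Player A can switch to R2 (7 → 8). Not NE.
(R1, M): Player A gets 7, best alternative 5; Player B gets 7, best alternative 2. No profitable deviation — NE.
(R1, R): Player A can switch to R3 (4 → 6). Not NE.
(R2, L): Player A gets 8, best alternative 7; Player B gets 7, best alternative 4. No profitable deviation — NE.
(R2, M): Player A can switch to R1 (5 → 7). Not NE.
(R2, R): Player A can switch to R1 (1 → 4). Not NE.
(R3, L): Player A can switch to R1 (4 → 7). Not NE.
(R3, M): Player A can switch to R1 (3 → 7). Not NE.
(The remaining 1 profile has a profitable deviation by the same check.)

(R1, M); (R2, L)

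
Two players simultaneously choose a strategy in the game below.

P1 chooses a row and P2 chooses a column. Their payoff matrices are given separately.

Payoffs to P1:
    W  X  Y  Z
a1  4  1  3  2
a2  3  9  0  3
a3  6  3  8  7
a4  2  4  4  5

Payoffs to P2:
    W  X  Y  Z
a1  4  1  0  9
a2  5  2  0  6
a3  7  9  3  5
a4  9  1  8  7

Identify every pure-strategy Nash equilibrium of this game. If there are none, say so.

(a1, W): P1 can switch to a3 (4 → 6). Not NE.
(a1, X): P1 can switch to a2 (1 → 9). Not NE.
(a1, Y): P1 can switch to a3 (3 → 8). Not NE.
(a1, Z): P1 can switch to a2 (2 → 3). Not NE.
(a2, W): P1 can switch to a1 (3 → 4). Not NE.
(a2, X): P2 can switch to W (2 → 5). Not NE.
(a2, Y): P1 can switch to a1 (0 → 3). Not NE.
(a2, Z): P1 can switch to a3 (3 → 7). Not NE.
(The remaining 8 profiles each have a profitable deviation by the same check.)

No pure-strategy Nash equilibrium.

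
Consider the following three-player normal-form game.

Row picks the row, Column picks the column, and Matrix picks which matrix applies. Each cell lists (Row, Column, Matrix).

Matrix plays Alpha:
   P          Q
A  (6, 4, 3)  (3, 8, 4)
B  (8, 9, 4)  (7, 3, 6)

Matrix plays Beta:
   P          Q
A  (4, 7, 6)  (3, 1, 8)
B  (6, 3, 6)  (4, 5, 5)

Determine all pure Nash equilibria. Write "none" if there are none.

This game has no pure Nash equilibrium.

Row against (P, Alpha): payoffs 6, 8 → best response B.
Row against (P, Beta): payoffs 4, 6 → best response B.
Row against (Q, Alpha): payoffs 3, 7 → best response B.
Row against (Q, Beta): payoffs 3, 4 → best response B.
Column against (A, Alpha): payoffs 4, 8 → best response Q.
Column against (A, Beta): payoffs 7, 1 → best response P.
Column against (B, Alpha): payoffs 9, 3 → best response P.
Column against (B, Beta): payoffs 3, 5 → best response Q.
Matrix against (A, P): payoffs 3, 6 → best response Beta.
Matrix against (A, Q): payoffs 4, 8 → best response Beta.
Matrix against (B, P): payoffs 4, 6 → best response Beta.
Matrix against (B, Q): payoffs 6, 5 → best response Alpha.
No profile is a mutual best response for all players.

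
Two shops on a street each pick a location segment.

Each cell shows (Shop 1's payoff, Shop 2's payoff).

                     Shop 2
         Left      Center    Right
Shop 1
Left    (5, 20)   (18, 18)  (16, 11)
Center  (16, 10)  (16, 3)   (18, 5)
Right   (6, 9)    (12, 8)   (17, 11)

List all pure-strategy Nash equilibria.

For each strategy profile, look for a profitable unilateral deviation.
(Left, Left): Shop 1 can switch to Center (5 → 16). Not NE.
(Left, Center): Shop 2 can switch to Left (18 → 20). Not NE.
(Left, Right): Shop 1 can switch to Center (16 → 18). Not NE.
(Center, Left): Shop 1 gets 16, best alternative 6; Shop 2 gets 10, best alternative 5. No profitable deviation — NE.
(Center, Center): Shop 1 can switch to Left (16 → 18). Not NE.
(Center, Right): Shop 2 can switch to Left (5 → 10). Not NE.
(Right, Left): Shop 1 can switch to Center (6 → 16). Not NE.
(Right, Center): Shop 1 can switch to Left (12 → 18). Not NE.
(Right, Right): Shop 1 can switch to Center (17 → 18). Not NE.

The unique pure-strategy Nash equilibrium is (Center, Left).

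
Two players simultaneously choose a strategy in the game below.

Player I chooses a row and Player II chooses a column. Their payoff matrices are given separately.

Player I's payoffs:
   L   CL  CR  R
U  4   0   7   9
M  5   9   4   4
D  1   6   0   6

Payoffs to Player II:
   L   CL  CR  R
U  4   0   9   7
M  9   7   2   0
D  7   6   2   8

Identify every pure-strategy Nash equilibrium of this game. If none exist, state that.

(U, CR) and (M, L)

Check each profile: it is a Nash equilibrium iff no player can strictly gain by switching unilaterally.
(U, L): Player I can switch to M (4 → 5). Not NE.
(U, CL): Player I can switch to M (0 → 9). Not NE.
(U, CR): Player I gets 7, best alternative 4; Player II gets 9, best alternative 7. No profitable deviation — NE.
(U, R): Player II can switch to CR (7 → 9). Not NE.
(M, L): Player I gets 5, best alternative 4; Player II gets 9, best alternative 7. No profitable deviation — NE.
(M, CL): Player II can switch to L (7 → 9). Not NE.
(M, CR): Player I can switch to U (4 → 7). Not NE.
(M, R): Player I can switch to U (4 → 9). Not NE.
(D, L): Player I can switch to U (1 → 4). Not NE.
(D, CL): Player I can switch to M (6 → 9). Not NE.
(The remaining 2 profiles each have a profitable deviation by the same check.)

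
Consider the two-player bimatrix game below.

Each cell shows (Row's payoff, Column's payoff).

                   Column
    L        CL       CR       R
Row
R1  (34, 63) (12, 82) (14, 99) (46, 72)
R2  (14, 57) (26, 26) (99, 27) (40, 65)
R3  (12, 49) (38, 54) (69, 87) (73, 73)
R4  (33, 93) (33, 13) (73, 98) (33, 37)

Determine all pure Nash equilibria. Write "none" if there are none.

For each strategy profile, look for a profitable unilateral deviation.
(R1, L): Column can switch to CL (63 → 82). Not NE.
(R1, CL): Row can switch to R2 (12 → 26). Not NE.
(R1, CR): Row can switch to R2 (14 → 99). Not NE.
(R1, R): Row can switch to R3 (46 → 73). Not NE.
(R2, L): Row can switch to R1 (14 → 34). Not NE.
(R2, CL): Row can switch to R3 (26 → 38). Not NE.
(The remaining 10 profiles each have a profitable deviation by the same check.)

none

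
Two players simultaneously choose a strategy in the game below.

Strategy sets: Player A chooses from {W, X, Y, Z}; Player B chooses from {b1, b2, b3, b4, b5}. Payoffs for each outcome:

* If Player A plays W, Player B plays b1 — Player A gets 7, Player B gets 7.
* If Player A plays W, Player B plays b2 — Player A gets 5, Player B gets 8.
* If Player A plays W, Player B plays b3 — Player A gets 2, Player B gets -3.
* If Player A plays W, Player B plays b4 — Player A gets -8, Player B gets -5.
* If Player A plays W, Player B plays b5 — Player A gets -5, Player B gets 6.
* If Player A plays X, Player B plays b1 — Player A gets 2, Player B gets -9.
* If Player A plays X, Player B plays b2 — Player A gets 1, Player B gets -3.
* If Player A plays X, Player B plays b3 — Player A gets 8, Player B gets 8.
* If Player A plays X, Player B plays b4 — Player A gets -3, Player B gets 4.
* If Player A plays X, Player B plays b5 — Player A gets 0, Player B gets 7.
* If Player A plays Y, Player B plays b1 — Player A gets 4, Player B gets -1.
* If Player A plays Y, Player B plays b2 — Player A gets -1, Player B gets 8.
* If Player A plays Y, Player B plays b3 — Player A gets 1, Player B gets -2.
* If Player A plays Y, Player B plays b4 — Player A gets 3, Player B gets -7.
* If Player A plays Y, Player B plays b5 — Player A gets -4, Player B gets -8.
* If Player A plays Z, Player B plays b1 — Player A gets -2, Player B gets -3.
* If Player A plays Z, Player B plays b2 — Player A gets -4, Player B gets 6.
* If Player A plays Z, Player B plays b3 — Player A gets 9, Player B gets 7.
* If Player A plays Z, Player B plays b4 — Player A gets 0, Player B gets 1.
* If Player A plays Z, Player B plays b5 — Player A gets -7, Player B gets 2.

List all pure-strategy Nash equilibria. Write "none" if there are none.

The pure Nash equilibria are (W, b2), (Z, b3).

(W, b1): Player B can switch to b2 (7 → 8). Not NE.
(W, b2): Player A gets 5, best alternative 1; Player B gets 8, best alternative 7. No profitable deviation — NE.
(W, b3): Player A can switch to X (2 → 8). Not NE.
(W, b4): Player A can switch to X (-8 → -3). Not NE.
(W, b5): Player A can switch to X (-5 → 0). Not NE.
(X, b1): Player A can switch to W (2 → 7). Not NE.
(X, b2): Player A can switch to W (1 → 5). Not NE.
(X, b3): Player A can switch to Z (8 → 9). Not NE.
(X, b4): Player A can switch to Y (-3 → 3). Not NE.
(Z, b3): Player A gets 9, best alternative 8; Player B gets 7, best alternative 6. No profitable deviation — NE.
(The remaining 10 profiles each have a profitable deviation by the same check.)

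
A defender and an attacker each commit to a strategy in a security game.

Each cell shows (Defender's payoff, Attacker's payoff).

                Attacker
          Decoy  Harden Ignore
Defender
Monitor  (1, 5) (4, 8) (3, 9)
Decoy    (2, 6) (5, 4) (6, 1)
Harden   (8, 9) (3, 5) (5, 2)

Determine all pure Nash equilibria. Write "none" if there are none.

The unique pure-strategy Nash equilibrium is (Harden, Decoy).

Mark each player's best response to every combination of opponents' strategies; a profile where every player is best-responding is a pure Nash equilibrium.
Defender against Decoy: payoffs 1, 2, 8 → best response Harden.
Defender against Harden: payoffs 4, 5, 3 → best response Decoy.
Defender against Ignore: payoffs 3, 6, 5 → best response Decoy.
Attacker against Monitor: payoffs 5, 8, 9 → best response Ignore.
Attacker against Decoy: payoffs 6, 4, 1 → best response Decoy.
Attacker against Harden: payoffs 9, 5, 2 → best response Decoy.
Mutual best responses: (Harden, Decoy).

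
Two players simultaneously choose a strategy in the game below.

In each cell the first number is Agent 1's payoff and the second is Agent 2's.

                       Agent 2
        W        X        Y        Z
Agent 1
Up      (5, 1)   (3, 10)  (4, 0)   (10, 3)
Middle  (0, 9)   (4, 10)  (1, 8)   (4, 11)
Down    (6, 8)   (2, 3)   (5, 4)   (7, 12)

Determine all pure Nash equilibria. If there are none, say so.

There is no pure-strategy Nash equilibrium.

Agent 1 against W: payoffs 5, 0, 6 → best response Down.
Agent 1 against X: payoffs 3, 4, 2 → best response Middle.
Agent 1 against Y: payoffs 4, 1, 5 → best response Down.
Agent 1 against Z: payoffs 10, 4, 7 → best response Up.
Agent 2 against Up: payoffs 1, 10, 0, 3 → best response X.
Agent 2 against Middle: payoffs 9, 10, 8, 11 → best response Z.
Agent 2 against Down: payoffs 8, 3, 4, 12 → best response Z.
No profile is a mutual best response for all players.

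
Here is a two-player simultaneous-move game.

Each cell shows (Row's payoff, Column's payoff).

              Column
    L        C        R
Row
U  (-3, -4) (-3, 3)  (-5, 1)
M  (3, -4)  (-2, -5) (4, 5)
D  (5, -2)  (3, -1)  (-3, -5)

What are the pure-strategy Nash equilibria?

(U, L): Row can switch to M (-3 → 3). Not NE.
(U, C): Row can switch to M (-3 → -2). Not NE.
(U, R): Row can switch to M (-5 → 4). Not NE.
(M, L): Row can switch to D (3 → 5). Not NE.
(M, C): Row can switch to D (-2 → 3). Not NE.
(M, R): Row gets 4, best alternative -3; Column gets 5, best alternative -4. No profitable deviation — NE.
(D, L): Column can switch to C (-2 → -1). Not NE.
(D, C): Row gets 3, best alternative -2; Column gets -1, best alternative -2. No profitable deviation — NE.
(D, R): Row can switch to M (-3 → 4). Not NE.

(M, R), (D, C)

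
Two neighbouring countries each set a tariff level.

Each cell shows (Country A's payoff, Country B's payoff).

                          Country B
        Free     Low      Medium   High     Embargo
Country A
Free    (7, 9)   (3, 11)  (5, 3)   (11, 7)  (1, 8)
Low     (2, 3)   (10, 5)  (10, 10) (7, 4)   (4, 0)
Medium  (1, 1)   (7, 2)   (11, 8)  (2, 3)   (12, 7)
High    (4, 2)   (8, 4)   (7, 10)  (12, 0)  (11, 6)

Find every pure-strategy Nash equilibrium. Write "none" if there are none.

Mark each player's best response to every combination of opponents' strategies; a profile where every player is best-responding is a pure Nash equilibrium.
Country A against Free: payoffs 7, 2, 1, 4 → best response Free.
Country A against Low: payoffs 3, 10, 7, 8 → best response Low.
Country A against Medium: payoffs 5, 10, 11, 7 → best response Medium.
Country A against High: payoffs 11, 7, 2, 12 → best response High.
Country A against Embargo: payoffs 1, 4, 12, 11 → best response Medium.
Country B against Free: payoffs 9, 11, 3, 7, 8 → best response Low.
Country B against Low: payoffs 3, 5, 10, 4, 0 → best response Medium.
Country B against Medium: payoffs 1, 2, 8, 3, 7 → best response Medium.
Country B against High: payoffs 2, 4, 10, 0, 6 → best response Medium.
Mutual best responses: (Medium, Medium).

Pure NE: (Medium, Medium)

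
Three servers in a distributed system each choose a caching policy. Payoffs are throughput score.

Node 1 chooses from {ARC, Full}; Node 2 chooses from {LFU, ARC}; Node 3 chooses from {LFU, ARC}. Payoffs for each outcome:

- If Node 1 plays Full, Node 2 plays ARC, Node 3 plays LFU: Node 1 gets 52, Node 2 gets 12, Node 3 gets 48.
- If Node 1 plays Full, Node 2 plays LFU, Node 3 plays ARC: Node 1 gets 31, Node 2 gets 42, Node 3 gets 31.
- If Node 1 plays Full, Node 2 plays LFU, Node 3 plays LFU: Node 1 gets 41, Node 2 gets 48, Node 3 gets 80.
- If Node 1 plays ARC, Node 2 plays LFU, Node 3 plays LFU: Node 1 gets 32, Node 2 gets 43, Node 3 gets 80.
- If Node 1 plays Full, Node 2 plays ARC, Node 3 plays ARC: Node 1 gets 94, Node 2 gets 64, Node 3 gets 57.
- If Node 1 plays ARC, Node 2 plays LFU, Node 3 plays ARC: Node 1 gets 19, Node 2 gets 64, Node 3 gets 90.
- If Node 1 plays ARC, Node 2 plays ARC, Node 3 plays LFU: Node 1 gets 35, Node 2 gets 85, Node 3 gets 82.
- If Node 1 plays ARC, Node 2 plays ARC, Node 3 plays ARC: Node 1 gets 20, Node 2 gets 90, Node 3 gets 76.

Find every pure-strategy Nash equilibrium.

(Full, LFU, LFU); (Full, ARC, ARC)

(ARC, LFU, LFU): Node 1 can switch to Full (32 → 41). Not NE.
(ARC, LFU, ARC): Node 1 can switch to Full (19 → 31). Not NE.
(ARC, ARC, LFU): Node 1 can switch to Full (35 → 52). Not NE.
(ARC, ARC, ARC): Node 1 can switch to Full (20 → 94). Not NE.
(Full, LFU, LFU): Node 1 gets 41, best alternative 32; Node 2 gets 48, best alternative 12; Node 3 gets 80, best alternative 31. No profitable deviation — NE.
(Full, LFU, ARC): Node 2 can switch to ARC (42 → 64). Not NE.
(Full, ARC, LFU): Node 2 can switch to LFU (12 → 48). Not NE.
(Full, ARC, ARC): Node 1 gets 94, best alternative 20; Node 2 gets 64, best alternative 42; Node 3 gets 57, best alternative 48. No profitable deviation — NE.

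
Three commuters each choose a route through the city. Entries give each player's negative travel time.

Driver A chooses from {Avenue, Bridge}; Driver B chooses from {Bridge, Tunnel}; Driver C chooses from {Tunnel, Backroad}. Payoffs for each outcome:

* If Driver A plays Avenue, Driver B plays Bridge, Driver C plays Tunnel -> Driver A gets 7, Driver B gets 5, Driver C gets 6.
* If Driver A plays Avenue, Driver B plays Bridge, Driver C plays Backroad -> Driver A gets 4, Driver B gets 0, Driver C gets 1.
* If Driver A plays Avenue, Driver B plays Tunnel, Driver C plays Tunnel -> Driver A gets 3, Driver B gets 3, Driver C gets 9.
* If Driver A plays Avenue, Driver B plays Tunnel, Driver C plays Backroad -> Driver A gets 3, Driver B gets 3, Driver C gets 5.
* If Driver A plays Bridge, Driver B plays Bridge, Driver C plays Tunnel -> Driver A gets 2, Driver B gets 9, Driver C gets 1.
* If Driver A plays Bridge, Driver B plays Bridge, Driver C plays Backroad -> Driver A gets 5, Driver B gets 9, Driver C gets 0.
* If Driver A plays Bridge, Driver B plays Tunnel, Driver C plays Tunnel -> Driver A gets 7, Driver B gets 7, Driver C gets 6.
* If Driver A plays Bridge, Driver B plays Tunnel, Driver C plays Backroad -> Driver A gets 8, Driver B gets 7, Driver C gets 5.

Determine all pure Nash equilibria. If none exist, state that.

(Avenue, Bridge, Tunnel)

Driver A against (Bridge, Tunnel): payoffs 7, 2 → best response Avenue.
Driver A against (Bridge, Backroad): payoffs 4, 5 → best response Bridge.
Driver A against (Tunnel, Tunnel): payoffs 3, 7 → best response Bridge.
Driver A against (Tunnel, Backroad): payoffs 3, 8 → best response Bridge.
Driver B against (Avenue, Tunnel): payoffs 5, 3 → best response Bridge.
Driver B against (Avenue, Backroad): payoffs 0, 3 → best response Tunnel.
Driver B against (Bridge, Tunnel): payoffs 9, 7 → best response Bridge.
Driver B against (Bridge, Backroad): payoffs 9, 7 → best response Bridge.
Driver C against (Avenue, Bridge): payoffs 6, 1 → best response Tunnel.
Driver C against (Avenue, Tunnel): payoffs 9, 5 → best response Tunnel.
Driver C against (Bridge, Bridge): payoffs 1, 0 → best response Tunnel.
Driver C against (Bridge, Tunnel): payoffs 6, 5 → best response Tunnel.
Mutual best responses: (Avenue, Bridge, Tunnel).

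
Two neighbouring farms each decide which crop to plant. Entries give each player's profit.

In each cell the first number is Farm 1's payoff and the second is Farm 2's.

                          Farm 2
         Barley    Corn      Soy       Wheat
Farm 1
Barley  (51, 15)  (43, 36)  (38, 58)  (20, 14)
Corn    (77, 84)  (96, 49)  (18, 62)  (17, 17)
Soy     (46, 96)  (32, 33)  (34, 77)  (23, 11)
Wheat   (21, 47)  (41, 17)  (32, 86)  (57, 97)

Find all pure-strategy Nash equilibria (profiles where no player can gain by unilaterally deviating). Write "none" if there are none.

Mark each player's best response to every combination of opponents' strategies; a profile where every player is best-responding is a pure Nash equilibrium.
Farm 1 against Barley: payoffs 51, 77, 46, 21 → best response Corn.
Farm 1 against Corn: payoffs 43, 96, 32, 41 → best response Corn.
Farm 1 against Soy: payoffs 38, 18, 34, 32 → best response Barley.
Farm 1 against Wheat: payoffs 20, 17, 23, 57 → best response Wheat.
Farm 2 against Barley: payoffs 15, 36, 58, 14 → best response Soy.
Farm 2 against Corn: payoffs 84, 49, 62, 17 → best response Barley.
Farm 2 against Soy: payoffs 96, 33, 77, 11 → best response Barley.
Farm 2 against Wheat: payoffs 47, 17, 86, 97 → best response Wheat.
Mutual best responses: (Barley, Soy); (Corn, Barley); (Wheat, Wheat).

Pure-strategy Nash equilibria: (Barley, Soy), (Corn, Barley), (Wheat, Wheat)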